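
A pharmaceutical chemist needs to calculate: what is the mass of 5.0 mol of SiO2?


M(SiO2) = 60.09 g/mol
mass = n × M = 5.0 × 60.09 = 300.45 g

300.45 g


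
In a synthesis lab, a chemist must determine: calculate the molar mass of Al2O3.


M(Al2O3) = 2×26.98 + 3×16.0
= 53.96 + 48.0
= 101.96 g/mol

101.96 g/mol


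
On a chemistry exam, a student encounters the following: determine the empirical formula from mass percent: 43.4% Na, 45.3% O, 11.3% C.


Assume 100 g sample. Moles of each element:
  Na: 43.4/22.99 = 1.888 mol
  O: 45.3/16.0 = 2.831 mol
  C: 11.3/12.01 = 0.941 mol
Divide by smallest (0.941):
  Na: 1.888/0.941 = 2.01
  O: 2.831/0.941 = 3.01
  C: 0.941/0.941 = 1.0
Empirical formula: Na2CO3

Na2CO3


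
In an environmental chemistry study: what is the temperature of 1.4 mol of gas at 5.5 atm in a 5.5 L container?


PV = nRT  (R = 0.08206 L·atm/(mol·K))
T = PV/(nR) = 5.5×5.5/(1.4×0.08206)
= 30.25/0.114884
= 263.31 K

263.31 K


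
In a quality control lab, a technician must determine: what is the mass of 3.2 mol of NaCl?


M(NaCl) = 58.44 g/mol
mass = n × M = 3.2 × 58.44 = 187.01 g

187.01 g


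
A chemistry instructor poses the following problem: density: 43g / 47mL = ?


ρ = mass/volume
= 43/47
= 0.915 g/mL

0.915 g/mL


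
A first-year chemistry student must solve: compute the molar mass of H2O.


M(H2O) = 2×1.008 + 1×16.0
= 2.02 + 16.0
= 18.02 g/mol

18.02 g/mol


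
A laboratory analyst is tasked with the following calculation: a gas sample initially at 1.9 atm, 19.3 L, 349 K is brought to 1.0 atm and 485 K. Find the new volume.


P1V1/T1 = P2V2/T2
V2 = P1V1T2/(T1P2)
= 1.9×19.3×485/(349×1.0)
= 50.96 L

50.96 L


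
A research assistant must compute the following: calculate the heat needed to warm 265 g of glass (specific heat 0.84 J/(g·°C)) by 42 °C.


q = mcΔT = 265 × 0.84 × 42
= 9349.20 J

9349.20 J


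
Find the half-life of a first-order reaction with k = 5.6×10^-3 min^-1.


t½ = ln2/k = 0.693147/(5.6×10^-3 min^-1)
= 123.8 min

123.8 min


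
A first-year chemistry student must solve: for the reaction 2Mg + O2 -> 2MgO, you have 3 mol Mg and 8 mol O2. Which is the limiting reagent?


Mole ratio available / coefficient:
  Mg: 3/2 = 1.500
  O2: 8/1 = 8.000
Smaller ratio is limiting.

Mg


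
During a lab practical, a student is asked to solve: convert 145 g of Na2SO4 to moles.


M(Na2SO4) = 142.05 g/mol
n = mass/M = 145/142.05 = 1.0208 mol

1.0208 mol


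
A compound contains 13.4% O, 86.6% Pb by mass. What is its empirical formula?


Assume 100 g sample. Moles of each element:
  O: 13.4/16.0 = 0.838 mol
  Pb: 86.6/207.2 = 0.418 mol
Divide by smallest (0.418):
  O: 0.838/0.418 = 2.0
  Pb: 0.418/0.418 = 1.0
Empirical formula: PbO2

PbO2


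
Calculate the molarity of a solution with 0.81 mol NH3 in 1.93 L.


M = n/V = 0.81/1.93 = 0.420 mol/L

0.420 M


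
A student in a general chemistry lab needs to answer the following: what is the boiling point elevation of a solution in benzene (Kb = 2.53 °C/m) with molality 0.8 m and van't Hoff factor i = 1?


ΔTb = Kb × m × i
= 2.53 × 0.8 × 1
= 2.024 °C

2.024 °C


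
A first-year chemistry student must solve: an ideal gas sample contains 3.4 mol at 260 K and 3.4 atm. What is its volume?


PV = nRT  (R = 0.08206 L·atm/(mol·K))
V = nRT/P = 3.4×0.08206×260/3.4
= 21.336 L

21.336 L


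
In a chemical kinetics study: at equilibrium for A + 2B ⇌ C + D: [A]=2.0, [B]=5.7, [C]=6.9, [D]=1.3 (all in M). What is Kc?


Kc = [C][D]/([A][B]^2)
= (6.9^1 × 1.3^1)/(2.0^1 × 5.7^2)
= 8.97/64.98
= 0.1380

0.1380


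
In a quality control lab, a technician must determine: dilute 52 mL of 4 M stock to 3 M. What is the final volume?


C1V1 = C2V2
4 × 52 = 3 × V2
V2 = 208/3 = 69.33 mL

69.33 mL


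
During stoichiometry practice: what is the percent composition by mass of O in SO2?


M(SO2) = 1×32.07 + 2×16.0 = 64.07 g/mol
Mass of O = 2 × 16.0 = 32.00 g/mol
% O = 32.00/64.07 × 100 = 49.95%

49.95%


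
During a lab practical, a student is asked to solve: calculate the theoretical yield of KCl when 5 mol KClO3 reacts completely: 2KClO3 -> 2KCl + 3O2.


Mole ratio KCl:KClO3 = 2:2
n(KCl) = 5 × 2/2 = 5.000 mol
mass = 5.000 × 74.55 = 372.75 g

372.75 g


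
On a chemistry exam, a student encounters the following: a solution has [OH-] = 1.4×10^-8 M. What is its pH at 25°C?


pOH = -log10([OH-]) = -log10(1.4×10^-8)
= 8 - log10(1.4) = 7.85
pH = 14 - pOH = 14 - 7.85 = 6.15

6.15


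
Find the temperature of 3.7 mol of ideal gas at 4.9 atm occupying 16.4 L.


PV = nRT  (R = 0.08206 L·atm/(mol·K))
T = PV/(nR) = 4.9×16.4/(3.7×0.08206)
= 80.36/0.303622
= 264.67 K

264.67 K


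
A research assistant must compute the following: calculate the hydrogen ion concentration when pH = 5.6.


[H+] = 10^(-pH) = 10^(-5.6)
= 2.51×10^-6 M

2.51×10^-6 M


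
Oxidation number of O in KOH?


O is usually -2
Oxidation number: -2

-2


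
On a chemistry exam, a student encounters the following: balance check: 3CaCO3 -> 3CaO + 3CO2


Equation: 3CaCO3 -> 3CaO + 3CO2
Check atoms: C: 3=3, Ca: 3=3, O: 9=9
Balanced

Yes, balanced


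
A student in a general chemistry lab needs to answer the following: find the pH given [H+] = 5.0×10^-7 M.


pH = -log10([H+]) = -log10(5.0×10^-7)
= 7 - log10(5.0)
= 7 - 0.7
= 6.3

6.3


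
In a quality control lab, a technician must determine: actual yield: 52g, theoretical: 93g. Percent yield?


% yield = actual/theoretical × 100
= 52/93 × 100
= 55.91%

55.91%


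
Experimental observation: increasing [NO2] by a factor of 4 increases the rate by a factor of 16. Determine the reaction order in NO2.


rate ∝ [NO2]^n
4^n = 16 → n = 2
Order in NO2: 2

2


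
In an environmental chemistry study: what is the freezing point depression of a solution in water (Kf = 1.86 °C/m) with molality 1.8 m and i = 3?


ΔTf = Kf × m × i
= 1.86 × 1.8 × 3
= 10.044 °C

10.044 °C


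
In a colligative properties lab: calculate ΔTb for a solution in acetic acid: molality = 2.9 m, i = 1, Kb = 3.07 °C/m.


ΔTb = Kb × m × i
= 3.07 × 2.9 × 1
= 8.903 °C

8.903 °C


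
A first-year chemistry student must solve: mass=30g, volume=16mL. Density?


ρ = mass/volume
= 30/16
= 1.875 g/mL

1.875 g/mL


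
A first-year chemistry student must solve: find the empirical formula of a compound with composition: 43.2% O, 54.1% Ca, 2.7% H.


Assume 100 g sample. Moles of each element:
  O: 43.2/16.0 = 2.7 mol
  Ca: 54.1/40.08 = 1.35 mol
  H: 2.7/1.008 = 2.679 mol
Divide by smallest (1.35):
  O: 2.7/1.35 = 2.0
  Ca: 1.35/1.35 = 1.0
  H: 2.679/1.35 = 1.98
Empirical formula: CaO2H2

CaO2H2


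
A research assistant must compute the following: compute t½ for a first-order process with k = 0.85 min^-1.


t½ = ln2/k = 0.693147/(0.85 min^-1)
= 0.8155 min

0.8155 min


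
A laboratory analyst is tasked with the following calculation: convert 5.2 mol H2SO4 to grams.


M(H2SO4) = 98.09 g/mol
mass = n × M = 5.2 × 98.09 = 510.07 g

510.07 g


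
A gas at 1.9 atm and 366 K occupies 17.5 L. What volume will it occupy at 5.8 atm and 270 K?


P1V1/T1 = P2V2/T2
V2 = P1V1T2/(T1P2)
= 1.9×17.5×270/(366×5.8)
= 4.229 L

4.229 L


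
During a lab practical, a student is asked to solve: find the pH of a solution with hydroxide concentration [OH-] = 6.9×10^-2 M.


pOH = -log10([OH-]) = -log10(6.9×10^-2)
= 2 - log10(6.9) = 1.16
pH = 14 - pOH = 14 - 1.16 = 12.84

12.84


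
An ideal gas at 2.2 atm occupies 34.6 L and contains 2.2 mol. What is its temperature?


PV = nRT  (R = 0.08206 L·atm/(mol·K))
T = PV/(nR) = 2.2×34.6/(2.2×0.08206)
= 76.12/0.180532
= 421.64 K

421.64 K


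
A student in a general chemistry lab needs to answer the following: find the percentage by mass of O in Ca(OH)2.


M(Ca(OH)2) = 1×40.08 + 2×16.0 + 2×1.008 = 74.096 g/mol
Mass of O = 2 × 16.0 = 32.00 g/mol
% O = 32.00/74.096 × 100 = 43.19%

43.19%


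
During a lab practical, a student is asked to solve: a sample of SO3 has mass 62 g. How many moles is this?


M(SO3) = 80.07 g/mol
n = mass/M = 62/80.07 = 0.7743 mol

0.7743 mol


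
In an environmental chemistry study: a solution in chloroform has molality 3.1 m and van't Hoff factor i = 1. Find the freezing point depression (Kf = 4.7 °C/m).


ΔTf = Kf × m × i
= 4.7 × 3.1 × 1
= 14.57 °C

14.57 °C


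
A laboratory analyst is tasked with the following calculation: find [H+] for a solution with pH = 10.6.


[H+] = 10^(-pH) = 10^(-10.6)
= 2.51×10^-11 M

2.51×10^-11 M


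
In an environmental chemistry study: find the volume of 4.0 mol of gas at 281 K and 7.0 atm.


PV = nRT  (R = 0.08206 L·atm/(mol·K))
V = nRT/P = 4.0×0.08206×281/7.0
= 13.176 L

13.176 L


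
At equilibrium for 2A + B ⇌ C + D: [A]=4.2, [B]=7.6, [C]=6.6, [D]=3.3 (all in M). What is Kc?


Kc = [C][D]/([A]^2[B])
= (6.6^1 × 3.3^1)/(4.2^2 × 7.6^1)
= 21.78/134.064
= 0.1625

0.1625


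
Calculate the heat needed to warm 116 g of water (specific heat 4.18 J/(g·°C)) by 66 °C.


q = mcΔT = 116 × 4.18 × 66
= 32002.08 J

32002.08 J


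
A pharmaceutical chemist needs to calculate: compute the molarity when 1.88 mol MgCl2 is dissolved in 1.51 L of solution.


M = n/V = 1.88/1.51 = 1.245 mol/L

1.245 M


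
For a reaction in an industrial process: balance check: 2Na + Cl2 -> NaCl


Equation: 2Na + Cl2 -> NaCl
Check atoms: Cl: 2≠1, Na: 2≠1
Not balanced

No, not balanced


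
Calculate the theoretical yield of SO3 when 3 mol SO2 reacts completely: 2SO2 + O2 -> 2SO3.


Mole ratio SO3:SO2 = 2:2
n(SO3) = 3 × 2/2 = 3.000 mol
mass = 3.000 × 80.07 = 240.21 g

240.21 g


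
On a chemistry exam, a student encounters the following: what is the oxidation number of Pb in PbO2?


x + 2(-2) = 0, so x = +4
Oxidation number: +4

+4


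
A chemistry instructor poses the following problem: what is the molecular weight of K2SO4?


M(K2SO4) = 2×39.1 + 1×32.07 + 4×16.0
= 78.2 + 32.07 + 64.0
= 174.27 g/mol

174.27 g/mol


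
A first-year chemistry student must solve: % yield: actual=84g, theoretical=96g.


% yield = actual/theoretical × 100
= 84/96 × 100
= 87.5%

87.5%


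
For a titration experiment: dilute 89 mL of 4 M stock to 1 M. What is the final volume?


C1V1 = C2V2
4 × 89 = 1 × V2
V2 = 356/1 = 356.0 mL

356.0 mL


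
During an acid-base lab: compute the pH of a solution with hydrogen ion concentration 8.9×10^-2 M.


pH = -log10([H+]) = -log10(8.9×10^-2)
= 2 - log10(8.9)
= 2 - 0.95
= 1.05

1.05


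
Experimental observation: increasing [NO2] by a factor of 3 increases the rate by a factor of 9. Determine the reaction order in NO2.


rate ∝ [NO2]^n
3^n = 9 → n = 2
Order in NO2: 2

2


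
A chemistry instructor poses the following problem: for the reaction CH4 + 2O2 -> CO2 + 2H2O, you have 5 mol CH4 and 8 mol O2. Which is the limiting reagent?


Mole ratio available / coefficient:
  CH4: 5/1 = 5.000
  O2: 8/2 = 4.000
Smaller ratio is limiting.

O2


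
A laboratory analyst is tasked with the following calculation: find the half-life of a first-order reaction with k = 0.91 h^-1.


t½ = ln2/k = 0.693147/(0.91 h^-1)
= 0.7617 h

0.7617 h


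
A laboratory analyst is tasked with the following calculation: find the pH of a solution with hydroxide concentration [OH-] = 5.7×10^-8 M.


pOH = -log10([OH-]) = -log10(5.7×10^-8)
= 8 - log10(5.7) = 7.24
pH = 14 - pOH = 14 - 7.24 = 6.76

6.76


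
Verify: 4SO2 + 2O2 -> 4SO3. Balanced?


Equation: 4SO2 + 2O2 -> 4SO3
Check atoms: O: 12=12, S: 4=4
Balanced

Yes, balanced


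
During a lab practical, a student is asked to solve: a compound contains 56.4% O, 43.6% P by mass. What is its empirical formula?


Assume 100 g sample. Moles of each element:
  O: 56.4/16.0 = 3.525 mol
  P: 43.6/30.97 = 1.408 mol
Divide by smallest (1.408):
  O: 3.525/1.408 = 2.5
  P: 1.408/1.408 = 1.0
Multiply all ratios by 2 to obtain whole numbers.
Empirical formula: P2O5

P2O5


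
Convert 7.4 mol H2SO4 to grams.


M(H2SO4) = 98.09 g/mol
mass = n × M = 7.4 × 98.09 = 725.87 g

725.87 g


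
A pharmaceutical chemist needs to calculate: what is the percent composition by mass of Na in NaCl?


M(NaCl) = 1×22.99 + 1×35.45 = 58.44 g/mol
Mass of Na = 1 × 22.99 = 22.99 g/mol
% Na = 22.99/58.44 × 100 = 39.34%

39.34%


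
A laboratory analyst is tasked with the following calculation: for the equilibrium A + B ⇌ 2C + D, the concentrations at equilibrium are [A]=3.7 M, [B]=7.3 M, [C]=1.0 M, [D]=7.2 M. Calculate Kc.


Kc = [C]^2[D]/([A][B])
= (1.0^2 × 7.2^1)/(3.7^1 × 7.3^1)
= 7.2/27.01
= 0.2666

0.2666


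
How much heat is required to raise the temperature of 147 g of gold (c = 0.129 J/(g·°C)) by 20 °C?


q = mcΔT = 147 × 0.129 × 20
= 379.26 J

379.26 J


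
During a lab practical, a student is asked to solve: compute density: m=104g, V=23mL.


ρ = mass/volume
= 104/23
= 4.522 g/mL

4.522 g/mL


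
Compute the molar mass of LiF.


M(LiF) = 1×6.94 + 1×19.0
= 6.94 + 19.0
= 25.94 g/mol

25.94 g/mol


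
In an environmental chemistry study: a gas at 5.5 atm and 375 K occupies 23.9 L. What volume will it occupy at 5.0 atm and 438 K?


P1V1/T1 = P2V2/T2
V2 = P1V1T2/(T1P2)
= 5.5×23.9×438/(375×5.0)
= 30.707 L

30.707 L


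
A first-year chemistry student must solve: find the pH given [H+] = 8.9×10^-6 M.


pH = -log10([H+]) = -log10(8.9×10^-6)
= 6 - log10(8.9)
= 6 - 0.95
= 5.05

5.05


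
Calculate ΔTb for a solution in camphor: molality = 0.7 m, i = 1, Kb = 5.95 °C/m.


ΔTb = Kb × m × i
= 5.95 × 0.7 × 1
= 4.165 °C

4.165 °C


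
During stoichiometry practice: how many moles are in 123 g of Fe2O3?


M(Fe2O3) = 159.7 g/mol
n = mass/M = 123/159.7 = 0.7702 mol

0.7702 mol


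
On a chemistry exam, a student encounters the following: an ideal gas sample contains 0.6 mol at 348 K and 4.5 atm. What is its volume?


PV = nRT  (R = 0.08206 L·atm/(mol·K))
V = nRT/P = 0.6×0.08206×348/4.5
= 3.808 L

3.808 L


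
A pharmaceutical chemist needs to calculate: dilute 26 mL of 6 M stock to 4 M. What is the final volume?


C1V1 = C2V2
6 × 26 = 4 × V2
V2 = 156/4 = 39.0 mL

39.0 mL


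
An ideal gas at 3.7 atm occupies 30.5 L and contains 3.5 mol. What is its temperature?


PV = nRT  (R = 0.08206 L·atm/(mol·K))
T = PV/(nR) = 3.7×30.5/(3.5×0.08206)
= 112.85/0.287210
= 392.92 K

392.92 K


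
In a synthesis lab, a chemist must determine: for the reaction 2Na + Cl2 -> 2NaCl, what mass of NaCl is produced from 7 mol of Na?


Mole ratio NaCl:Na = 2:2
n(NaCl) = 7 × 2/2 = 7.000 mol
mass = 7.000 × 58.44 = 409.08 g

409.08 g


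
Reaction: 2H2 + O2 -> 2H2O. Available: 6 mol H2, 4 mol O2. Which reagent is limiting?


Mole ratio available / coefficient:
  H2: 6/2 = 3.000
  O2: 4/1 = 4.000
Smaller ratio is limiting.

H2


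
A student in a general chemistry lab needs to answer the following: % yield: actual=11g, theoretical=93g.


% yield = actual/theoretical × 100
= 11/93 × 100
= 11.83%

11.83%


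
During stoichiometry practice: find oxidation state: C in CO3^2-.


x + 3(-2) = -2, so x = +4
Oxidation number: +4

+4


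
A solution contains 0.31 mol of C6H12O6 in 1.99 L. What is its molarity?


M = n/V = 0.31/1.99 = 0.156 mol/L

0.156 M


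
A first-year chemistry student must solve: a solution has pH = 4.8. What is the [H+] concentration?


[H+] = 10^(-pH) = 10^(-4.8)
= 1.58×10^-5 M

1.58×10^-5 M


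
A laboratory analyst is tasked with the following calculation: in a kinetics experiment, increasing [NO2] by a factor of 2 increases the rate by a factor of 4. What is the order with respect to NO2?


rate ∝ [NO2]^n
2^n = 4 → n = 2
Order in NO2: 2

2


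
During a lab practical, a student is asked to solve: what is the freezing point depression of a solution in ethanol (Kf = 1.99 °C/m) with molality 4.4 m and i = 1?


ΔTf = Kf × m × i
= 1.99 × 4.4 × 1
= 8.756 °C

8.756 °C


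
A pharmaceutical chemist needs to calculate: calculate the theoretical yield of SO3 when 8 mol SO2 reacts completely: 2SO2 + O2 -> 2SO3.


Mole ratio SO3:SO2 = 2:2
n(SO3) = 8 × 2/2 = 8.000 mol
mass = 8.000 × 80.07 = 640.56 g

640.56 g


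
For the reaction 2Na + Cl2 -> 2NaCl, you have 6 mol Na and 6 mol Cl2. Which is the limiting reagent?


Mole ratio available / coefficient:
  Na: 6/2 = 3.000
  Cl2: 6/1 = 6.000
Smaller ratio is limiting.

Na


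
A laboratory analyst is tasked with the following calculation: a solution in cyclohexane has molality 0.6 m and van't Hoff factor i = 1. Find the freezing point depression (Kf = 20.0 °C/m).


ΔTf = Kf × m × i
= 20.0 × 0.6 × 1
= 12.0 °C

12.0 °C


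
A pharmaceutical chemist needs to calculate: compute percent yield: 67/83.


% yield = actual/theoretical × 100
= 67/83 × 100
= 80.72%

80.72%


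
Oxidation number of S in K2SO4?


2(+1) + x + 4(-2) = 0, so x = +6
Oxidation number: +6

+6


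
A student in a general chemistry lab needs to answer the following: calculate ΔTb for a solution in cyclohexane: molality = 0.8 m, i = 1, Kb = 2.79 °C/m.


ΔTb = Kb × m × i
= 2.79 × 0.8 × 1
= 2.232 °C

2.232 °C


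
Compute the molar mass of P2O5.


M(P2O5) = 2×30.97 + 5×16.0
= 61.94 + 80.0
= 141.94 g/mol

141.94 g/mol


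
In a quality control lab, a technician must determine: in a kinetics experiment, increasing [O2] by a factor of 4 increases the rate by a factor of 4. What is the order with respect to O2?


rate ∝ [O2]^n
4^n = 4 → n = 1
Order in O2: 1

1


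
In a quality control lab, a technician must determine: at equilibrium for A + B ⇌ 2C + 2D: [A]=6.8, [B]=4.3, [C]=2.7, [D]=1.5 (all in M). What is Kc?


Kc = [C]^2[D]^2/([A][B])
= (2.7^2 × 1.5^2)/(6.8^1 × 4.3^1)
= 16.4025/29.24
= 0.5610

0.5610


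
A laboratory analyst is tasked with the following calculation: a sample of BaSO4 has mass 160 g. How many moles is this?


M(BaSO4) = 233.4 g/mol
n = mass/M = 160/233.4 = 0.6855 mol

0.6855 mol


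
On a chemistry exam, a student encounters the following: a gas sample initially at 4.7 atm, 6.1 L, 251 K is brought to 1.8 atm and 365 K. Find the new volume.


P1V1/T1 = P2V2/T2
V2 = P1V1T2/(T1P2)
= 4.7×6.1×365/(251×1.8)
= 23.162 L

23.162 L


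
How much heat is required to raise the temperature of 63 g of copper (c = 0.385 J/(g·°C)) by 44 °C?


q = mcΔT = 63 × 0.385 × 44
= 1067.22 J

1067.22 J


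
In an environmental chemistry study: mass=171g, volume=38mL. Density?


ρ = mass/volume
= 171/38
= 4.5 g/mL

4.5 g/mL


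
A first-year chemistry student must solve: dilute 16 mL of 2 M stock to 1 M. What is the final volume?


C1V1 = C2V2
2 × 16 = 1 × V2
V2 = 32/1 = 32.0 mL

32.0 mL


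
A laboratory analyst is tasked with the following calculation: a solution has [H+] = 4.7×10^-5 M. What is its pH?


pH = -log10([H+]) = -log10(4.7×10^-5)
= 5 - log10(4.7)
= 5 - 0.67
= 4.33

4.33


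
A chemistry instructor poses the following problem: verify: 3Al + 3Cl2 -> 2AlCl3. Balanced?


Equation: 3Al + 3Cl2 -> 2AlCl3
Check atoms: Al: 3≠2, Cl: 6=6
Not balanced

No, not balanced


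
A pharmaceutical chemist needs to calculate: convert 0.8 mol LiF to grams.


M(LiF) = 25.94 g/mol
mass = n × M = 0.8 × 25.94 = 20.75 g

20.75 g


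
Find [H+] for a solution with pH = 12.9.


[H+] = 10^(-pH) = 10^(-12.9)
= 1.26×10^-13 M

1.26×10^-13 M


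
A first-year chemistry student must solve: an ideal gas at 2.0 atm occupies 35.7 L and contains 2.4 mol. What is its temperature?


PV = nRT  (R = 0.08206 L·atm/(mol·K))
T = PV/(nR) = 2.0×35.7/(2.4×0.08206)
= 71.40/0.196944
= 362.54 K

362.54 K


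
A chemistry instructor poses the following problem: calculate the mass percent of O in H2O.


M(H2O) = 2×1.008 + 1×16.0 = 18.016 g/mol
Mass of O = 1 × 16.0 = 16.00 g/mol
% O = 16.00/18.016 × 100 = 88.81%

88.81%


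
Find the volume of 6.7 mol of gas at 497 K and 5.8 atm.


PV = nRT  (R = 0.08206 L·atm/(mol·K))
V = nRT/P = 6.7×0.08206×497/5.8
= 47.112 L

47.112 L


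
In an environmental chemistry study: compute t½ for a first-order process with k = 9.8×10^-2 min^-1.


t½ = ln2/k = 0.693147/(9.8×10^-2 min^-1)
= 7.073 min

7.073 min


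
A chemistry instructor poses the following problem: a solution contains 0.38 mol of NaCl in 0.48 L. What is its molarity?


M = n/V = 0.38/0.48 = 0.792 mol/L

0.792 M


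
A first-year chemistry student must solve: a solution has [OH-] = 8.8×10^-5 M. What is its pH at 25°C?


pOH = -log10([OH-]) = -log10(8.8×10^-5)
= 5 - log10(8.8) = 4.06
pH = 14 - pOH = 14 - 4.06 = 9.94

9.94


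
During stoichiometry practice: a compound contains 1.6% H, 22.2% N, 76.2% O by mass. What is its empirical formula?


Assume 100 g sample. Moles of each element:
  H: 1.6/1.008 = 1.587 mol
  N: 22.2/14.01 = 1.585 mol
  O: 76.2/16.0 = 4.763 mol
Divide by smallest (1.585):
  H: 1.587/1.585 = 1.0
  N: 1.585/1.585 = 1.0
  O: 4.763/1.585 = 3.01
Empirical formula: HNO3

HNO3


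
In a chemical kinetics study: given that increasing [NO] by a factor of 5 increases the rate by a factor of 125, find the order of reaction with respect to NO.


rate ∝ [NO]^n
5^n = 125 → n = 3
Order in NO: 3

3


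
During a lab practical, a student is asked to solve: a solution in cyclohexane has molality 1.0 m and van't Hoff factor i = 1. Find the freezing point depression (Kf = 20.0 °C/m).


ΔTf = Kf × m × i
= 20.0 × 1.0 × 1
= 20.0 °C

20.0 °C


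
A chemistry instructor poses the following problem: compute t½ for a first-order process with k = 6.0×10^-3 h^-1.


t½ = ln2/k = 0.693147/(6.0×10^-3 h^-1)
= 115.5 h

115.5 h


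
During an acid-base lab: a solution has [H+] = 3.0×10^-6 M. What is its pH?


pH = -log10([H+]) = -log10(3.0×10^-6)
= 6 - log10(3.0)
= 6 - 0.48
= 5.52

5.52


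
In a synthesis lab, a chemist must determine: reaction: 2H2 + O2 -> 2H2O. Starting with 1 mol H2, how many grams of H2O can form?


Mole ratio H2O:H2 = 2:2
n(H2O) = 1 × 2/2 = 1.000 mol
mass = 1.000 × 18.02 = 18.02 g

18.02 g


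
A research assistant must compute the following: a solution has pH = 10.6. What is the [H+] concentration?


[H+] = 10^(-pH) = 10^(-10.6)
= 2.51×10^-11 M

2.51×10^-11 M


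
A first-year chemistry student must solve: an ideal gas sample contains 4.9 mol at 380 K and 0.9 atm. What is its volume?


PV = nRT  (R = 0.08206 L·atm/(mol·K))
V = nRT/P = 4.9×0.08206×380/0.9
= 169.773 L

169.773 L


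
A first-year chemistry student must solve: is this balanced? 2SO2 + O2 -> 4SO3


Equation: 2SO2 + O2 -> 4SO3
Check atoms: O: 6≠12, S: 2≠4
Not balanced

No, not balanced


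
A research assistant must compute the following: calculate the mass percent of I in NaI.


M(NaI) = 1×22.99 + 1×126.9 = 149.89 g/mol
Mass of I = 1 × 126.9 = 126.90 g/mol
% I = 126.90/149.89 × 100 = 84.66%

84.66%


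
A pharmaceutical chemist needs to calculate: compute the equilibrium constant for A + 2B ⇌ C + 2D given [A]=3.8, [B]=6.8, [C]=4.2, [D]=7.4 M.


Kc = [C][D]^2/([A][B]^2)
= (4.2^1 × 7.4^2)/(3.8^1 × 6.8^2)
= 229.992/175.712
= 1.309

1.309


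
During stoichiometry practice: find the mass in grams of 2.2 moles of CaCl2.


M(CaCl2) = 110.98 g/mol
mass = n × M = 2.2 × 110.98 = 244.16 g

244.16 g


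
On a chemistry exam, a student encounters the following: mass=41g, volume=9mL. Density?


ρ = mass/volume
= 41/9
= 4.556 g/mL

4.556 g/mL


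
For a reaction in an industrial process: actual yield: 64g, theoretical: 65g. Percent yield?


% yield = actual/theoretical × 100
= 64/65 × 100
= 98.46%

98.46%


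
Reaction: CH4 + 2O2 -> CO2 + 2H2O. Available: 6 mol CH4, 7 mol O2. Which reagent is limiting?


Mole ratio available / coefficient:
  CH4: 6/1 = 6.000
  O2: 7/2 = 3.500
Smaller ratio is limiting.

O2


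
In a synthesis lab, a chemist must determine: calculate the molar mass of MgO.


M(MgO) = 1×24.31 + 1×16.0
= 24.31 + 16.0
= 40.31 g/mol

40.31 g/mol


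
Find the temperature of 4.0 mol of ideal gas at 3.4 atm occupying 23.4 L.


PV = nRT  (R = 0.08206 L·atm/(mol·K))
T = PV/(nR) = 3.4×23.4/(4.0×0.08206)
= 79.56/0.328240
= 242.38 K

242.38 K


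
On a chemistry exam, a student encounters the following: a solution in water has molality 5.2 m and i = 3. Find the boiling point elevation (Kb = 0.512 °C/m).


ΔTb = Kb × m × i
= 0.512 × 5.2 × 3
= 7.9872 °C

7.9872 °C


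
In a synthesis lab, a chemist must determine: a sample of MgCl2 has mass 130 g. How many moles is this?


M(MgCl2) = 95.21 g/mol
n = mass/M = 130/95.21 = 1.3654 mol

1.3654 mol


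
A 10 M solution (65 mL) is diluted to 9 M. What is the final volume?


C1V1 = C2V2
10 × 65 = 9 × V2
V2 = 650/9 = 72.22 mL

72.22 mL


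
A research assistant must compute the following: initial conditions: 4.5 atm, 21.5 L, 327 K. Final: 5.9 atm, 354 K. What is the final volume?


P1V1/T1 = P2V2/T2
V2 = P1V1T2/(T1P2)
= 4.5×21.5×354/(327×5.9)
= 17.752 L

17.752 L


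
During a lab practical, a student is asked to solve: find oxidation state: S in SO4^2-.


x + 4(-2) = -2, so x = +6
Oxidation number: +6

+6


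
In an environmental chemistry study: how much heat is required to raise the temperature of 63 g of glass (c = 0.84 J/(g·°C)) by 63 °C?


q = mcΔT = 63 × 0.84 × 63
= 3333.96 J

3333.96 J


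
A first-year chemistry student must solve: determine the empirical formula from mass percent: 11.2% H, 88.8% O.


Assume 100 g sample. Moles of each element:
  H: 11.2/1.008 = 11.111 mol
  O: 88.8/16.0 = 5.55 mol
Divide by smallest (5.55):
  H: 11.111/5.55 = 2.0
  O: 5.55/5.55 = 1.0
Empirical formula: H2O

H2O


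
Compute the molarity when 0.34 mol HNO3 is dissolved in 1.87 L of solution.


M = n/V = 0.34/1.87 = 0.182 mol/L

0.182 M


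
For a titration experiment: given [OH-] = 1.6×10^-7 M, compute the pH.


pOH = -log10([OH-]) = -log10(1.6×10^-7)
= 7 - log10(1.6) = 6.8
pH = 14 - pOH = 14 - 6.8 = 7.2

7.2


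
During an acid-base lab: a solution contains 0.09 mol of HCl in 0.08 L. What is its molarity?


M = n/V = 0.09/0.08 = 1.125 mol/L

1.125 M


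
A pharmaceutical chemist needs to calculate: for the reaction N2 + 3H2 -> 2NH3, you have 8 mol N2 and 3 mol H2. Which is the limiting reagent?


Mole ratio available / coefficient:
  N2: 8/1 = 8.000
  H2: 3/3 = 1.000
Smaller ratio is limiting.

H2


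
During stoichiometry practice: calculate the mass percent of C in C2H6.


M(C2H6) = 2×12.01 + 6×1.008 = 30.068 g/mol
Mass of C = 2 × 12.01 = 24.02 g/mol
% C = 24.02/30.068 × 100 = 79.89%

79.89%


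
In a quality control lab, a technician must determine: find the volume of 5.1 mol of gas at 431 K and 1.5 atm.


PV = nRT  (R = 0.08206 L·atm/(mol·K))
V = nRT/P = 5.1×0.08206×431/1.5
= 120.251 L

120.251 L


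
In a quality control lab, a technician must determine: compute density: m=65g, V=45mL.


ρ = mass/volume
= 65/45
= 1.444 g/mL

1.444 g/mL


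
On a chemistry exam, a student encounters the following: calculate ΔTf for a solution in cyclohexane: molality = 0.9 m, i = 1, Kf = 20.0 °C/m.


ΔTf = Kf × m × i
= 20.0 × 0.9 × 1
= 18.0 °C

18.0 °C


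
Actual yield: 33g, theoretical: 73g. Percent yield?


% yield = actual/theoretical × 100
= 33/73 × 100
= 45.21%

45.21%


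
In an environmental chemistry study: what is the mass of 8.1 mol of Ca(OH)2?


M(Ca(OH)2) = 74.1 g/mol
mass = n × M = 8.1 × 74.1 = 600.21 g

600.21 g


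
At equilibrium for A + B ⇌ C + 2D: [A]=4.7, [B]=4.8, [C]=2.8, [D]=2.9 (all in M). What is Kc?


Kc = [C][D]^2/([A][B])
= (2.8^1 × 2.9^2)/(4.7^1 × 4.8^1)
= 23.548/22.56
= 1.044

1.044


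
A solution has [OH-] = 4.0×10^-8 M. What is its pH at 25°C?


pOH = -log10([OH-]) = -log10(4.0×10^-8)
= 8 - log10(4.0) = 7.4
pH = 14 - pOH = 14 - 7.4 = 6.6

6.6


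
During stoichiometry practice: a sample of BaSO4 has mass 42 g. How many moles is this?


M(BaSO4) = 233.4 g/mol
n = mass/M = 42/233.4 = 0.1799 mol

0.1799 mol


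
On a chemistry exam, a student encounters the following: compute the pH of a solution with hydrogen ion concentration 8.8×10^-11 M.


pH = -log10([H+]) = -log10(8.8×10^-11)
= 11 - log10(8.8)
= 11 - 0.94
= 10.06

10.06


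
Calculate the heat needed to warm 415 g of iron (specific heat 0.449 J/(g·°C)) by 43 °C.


q = mcΔT = 415 × 0.449 × 43
= 8012.41 J

8012.41 J


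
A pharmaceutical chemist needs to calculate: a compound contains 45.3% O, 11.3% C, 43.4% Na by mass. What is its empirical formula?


Assume 100 g sample. Moles of each element:
  O: 45.3/16.0 = 2.831 mol
  C: 11.3/12.01 = 0.941 mol
  Na: 43.4/22.99 = 1.888 mol
Divide by smallest (0.941):
  O: 2.831/0.941 = 3.01
  C: 0.941/0.941 = 1.0
  Na: 1.888/0.941 = 2.01
Empirical formula: Na2CO3

Na2CO3


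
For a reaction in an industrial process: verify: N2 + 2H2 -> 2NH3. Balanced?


Equation: N2 + 2H2 -> 2NH3
Check atoms: H: 4≠6, N: 2=2
Not balanced

No, not balanced


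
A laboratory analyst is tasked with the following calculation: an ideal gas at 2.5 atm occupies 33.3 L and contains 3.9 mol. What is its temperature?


PV = nRT  (R = 0.08206 L·atm/(mol·K))
T = PV/(nR) = 2.5×33.3/(3.9×0.08206)
= 83.25/0.320034
= 260.13 K

260.13 K


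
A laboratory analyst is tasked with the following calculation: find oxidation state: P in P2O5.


2x + 5(-2) = 0, so x = +5
Oxidation number: +5

+5


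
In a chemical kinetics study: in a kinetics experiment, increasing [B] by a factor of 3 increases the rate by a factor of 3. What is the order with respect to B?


rate ∝ [B]^n
3^n = 3 → n = 1
Order in B: 1

1


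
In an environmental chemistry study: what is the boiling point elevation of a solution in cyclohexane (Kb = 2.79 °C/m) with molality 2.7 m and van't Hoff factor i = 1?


ΔTb = Kb × m × i
= 2.79 × 2.7 × 1
= 7.533 °C

7.533 °C


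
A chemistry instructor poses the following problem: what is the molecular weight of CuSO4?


M(CuSO4) = 1×63.55 + 1×32.07 + 4×16.0
= 63.55 + 32.07 + 64.0
= 159.62 g/mol

159.62 g/mol


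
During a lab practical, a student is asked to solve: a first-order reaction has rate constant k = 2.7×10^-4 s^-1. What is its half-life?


t½ = ln2/k = 0.693147/(2.7×10^-4 s^-1)
= 2567 s

2567 s


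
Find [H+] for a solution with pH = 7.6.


[H+] = 10^(-pH) = 10^(-7.6)
= 2.51×10^-8 M

2.51×10^-8 M


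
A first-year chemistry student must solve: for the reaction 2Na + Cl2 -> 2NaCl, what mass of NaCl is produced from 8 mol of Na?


Mole ratio NaCl:Na = 2:2
n(NaCl) = 8 × 2/2 = 8.000 mol
mass = 8.000 × 58.44 = 467.52 g

467.52 g


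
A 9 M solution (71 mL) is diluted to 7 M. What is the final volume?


C1V1 = C2V2
9 × 71 = 7 × V2
V2 = 639/7 = 91.29 mL

91.29 mL


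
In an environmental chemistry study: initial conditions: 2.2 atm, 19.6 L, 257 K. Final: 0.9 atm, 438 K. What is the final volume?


P1V1/T1 = P2V2/T2
V2 = P1V1T2/(T1P2)
= 2.2×19.6×438/(257×0.9)
= 81.654 L

81.654 L


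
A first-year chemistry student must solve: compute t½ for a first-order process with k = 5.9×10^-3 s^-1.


t½ = ln2/k = 0.693147/(5.9×10^-3 s^-1)
= 117.5 s

117.5 s


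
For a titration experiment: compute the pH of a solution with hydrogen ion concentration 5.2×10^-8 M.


pH = -log10([H+]) = -log10(5.2×10^-8)
= 8 - log10(5.2)
= 8 - 0.72
= 7.28

7.28


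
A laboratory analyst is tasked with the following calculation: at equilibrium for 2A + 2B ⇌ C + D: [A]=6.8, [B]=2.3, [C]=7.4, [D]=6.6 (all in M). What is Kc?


Kc = [C][D]/([A]^2[B]^2)
= (7.4^1 × 6.6^1)/(6.8^2 × 2.3^2)
= 48.84/244.6096
= 0.1997

0.1997


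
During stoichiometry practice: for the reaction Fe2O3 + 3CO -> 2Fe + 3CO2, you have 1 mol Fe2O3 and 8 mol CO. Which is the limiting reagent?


Mole ratio available / coefficient:
  Fe2O3: 1/1 = 1.000
  CO: 8/3 = 2.667
Smaller ratio is limiting.

Fe2O3


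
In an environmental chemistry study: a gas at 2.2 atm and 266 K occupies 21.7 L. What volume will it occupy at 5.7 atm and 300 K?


P1V1/T1 = P2V2/T2
V2 = P1V1T2/(T1P2)
= 2.2×21.7×300/(266×5.7)
= 9.446 L

9.446 L


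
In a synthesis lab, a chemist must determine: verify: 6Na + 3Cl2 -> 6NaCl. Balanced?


Equation: 6Na + 3Cl2 -> 6NaCl
Check atoms: Cl: 6=6, Na: 6=6
Balanced

Yes, balanced


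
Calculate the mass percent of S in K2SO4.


M(K2SO4) = 2×39.1 + 1×32.07 + 4×16.0 = 174.27 g/mol
Mass of S = 1 × 32.07 = 32.07 g/mol
% S = 32.07/174.27 × 100 = 18.40%

18.40%


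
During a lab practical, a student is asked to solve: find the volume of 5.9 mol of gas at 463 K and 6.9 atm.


PV = nRT  (R = 0.08206 L·atm/(mol·K))
V = nRT/P = 5.9×0.08206×463/6.9
= 32.487 L

32.487 L


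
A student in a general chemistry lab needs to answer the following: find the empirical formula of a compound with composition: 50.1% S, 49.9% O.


Assume 100 g sample. Moles of each element:
  S: 50.1/32.07 = 1.562 mol
  O: 49.9/16.0 = 3.119 mol
Divide by smallest (1.562):
  S: 1.562/1.562 = 1.0
  O: 3.119/1.562 = 2.0
Empirical formula: SO2

SO2


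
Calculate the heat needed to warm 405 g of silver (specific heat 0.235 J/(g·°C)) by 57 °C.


q = mcΔT = 405 × 0.235 × 57
= 5424.98 J

5424.98 J


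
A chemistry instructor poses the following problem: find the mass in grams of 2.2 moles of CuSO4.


M(CuSO4) = 159.62 g/mol
mass = n × M = 2.2 × 159.62 = 351.16 g

351.16 g


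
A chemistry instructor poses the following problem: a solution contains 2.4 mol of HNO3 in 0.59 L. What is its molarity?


M = n/V = 2.4/0.59 = 4.068 mol/L

4.068 M


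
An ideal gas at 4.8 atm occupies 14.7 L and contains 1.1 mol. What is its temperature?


PV = nRT  (R = 0.08206 L·atm/(mol·K))
T = PV/(nR) = 4.8×14.7/(1.1×0.08206)
= 70.56/0.090266
= 781.69 K

781.69 K


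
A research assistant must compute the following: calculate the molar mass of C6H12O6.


M(C6H12O6) = 6×12.01 + 12×1.008 + 6×16.0
= 72.06 + 12.1 + 96.0
= 180.16 g/mol

180.16 g/mol


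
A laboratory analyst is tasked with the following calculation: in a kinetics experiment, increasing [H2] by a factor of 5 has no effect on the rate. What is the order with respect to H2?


rate ∝ [H2]^n
rate ∝ [H2]^0
Order in H2: 0

0


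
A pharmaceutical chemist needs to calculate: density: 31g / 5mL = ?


ρ = mass/volume
= 31/5
= 6.2 g/mL

6.2 g/mL


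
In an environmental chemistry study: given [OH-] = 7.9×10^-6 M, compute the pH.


pOH = -log10([OH-]) = -log10(7.9×10^-6)
= 6 - log10(7.9) = 5.1
pH = 14 - pOH = 14 - 5.1 = 8.9

8.9


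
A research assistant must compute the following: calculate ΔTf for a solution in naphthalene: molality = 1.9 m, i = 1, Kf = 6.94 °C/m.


ΔTf = Kf × m × i
= 6.94 × 1.9 × 1
= 13.186 °C

13.186 °C


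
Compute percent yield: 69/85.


% yield = actual/theoretical × 100
= 69/85 × 100
= 81.18%

81.18%


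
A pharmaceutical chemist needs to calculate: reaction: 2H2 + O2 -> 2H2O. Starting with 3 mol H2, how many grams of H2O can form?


Mole ratio H2O:H2 = 2:2
n(H2O) = 3 × 2/2 = 3.000 mol
mass = 3.000 × 18.02 = 54.06 g

54.06 g


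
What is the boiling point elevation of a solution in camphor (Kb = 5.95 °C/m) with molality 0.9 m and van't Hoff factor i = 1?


ΔTb = Kb × m × i
= 5.95 × 0.9 × 1
= 5.355 °C

5.355 °C


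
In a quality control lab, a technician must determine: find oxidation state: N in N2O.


2x + (-2) = 0, so x = +1
Oxidation number: +1

+1


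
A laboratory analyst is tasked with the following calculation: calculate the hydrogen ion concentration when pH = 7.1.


[H+] = 10^(-pH) = 10^(-7.1)
= 7.94×10^-8 M

7.94×10^-8 M


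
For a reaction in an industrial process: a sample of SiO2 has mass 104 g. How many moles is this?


M(SiO2) = 60.09 g/mol
n = mass/M = 104/60.09 = 1.7307 mol

1.7307 mol


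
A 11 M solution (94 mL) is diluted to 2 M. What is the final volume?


C1V1 = C2V2
11 × 94 = 2 × V2
V2 = 1034/2 = 517.0 mL

517.0 mL


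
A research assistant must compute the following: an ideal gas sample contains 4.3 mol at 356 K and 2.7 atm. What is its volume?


PV = nRT  (R = 0.08206 L·atm/(mol·K))
V = nRT/P = 4.3×0.08206×356/2.7
= 46.525 L

46.525 L


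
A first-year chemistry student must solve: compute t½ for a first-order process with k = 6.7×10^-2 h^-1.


t½ = ln2/k = 0.693147/(6.7×10^-2 h^-1)
= 10.35 h

10.35 h


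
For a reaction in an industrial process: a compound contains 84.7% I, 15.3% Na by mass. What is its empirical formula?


Assume 100 g sample. Moles of each element:
  I: 84.7/126.9 = 0.667 mol
  Na: 15.3/22.99 = 0.666 mol
Divide by smallest (0.666):
  I: 0.667/0.666 = 1.0
  Na: 0.666/0.666 = 1.0
Empirical formula: NaI

NaI


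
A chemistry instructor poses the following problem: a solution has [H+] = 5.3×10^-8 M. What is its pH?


pH = -log10([H+]) = -log10(5.3×10^-8)
= 8 - log10(5.3)
= 8 - 0.72
= 7.28

7.28


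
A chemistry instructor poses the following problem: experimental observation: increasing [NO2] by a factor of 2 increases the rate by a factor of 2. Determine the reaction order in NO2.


rate ∝ [NO2]^n
2^n = 2 → n = 1
Order in NO2: 1

1


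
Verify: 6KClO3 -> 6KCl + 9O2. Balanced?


Equation: 6KClO3 -> 6KCl + 9O2
Check atoms: Cl: 6=6, K: 6=6, O: 18=18
Balanced

Yes, balanced


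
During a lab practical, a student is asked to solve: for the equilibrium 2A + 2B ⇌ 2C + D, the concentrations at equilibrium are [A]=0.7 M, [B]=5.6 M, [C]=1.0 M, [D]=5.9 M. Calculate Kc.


Kc = [C]^2[D]/([A]^2[B]^2)
= (1.0^2 × 5.9^1)/(0.7^2 × 5.6^2)
= 5.9/15.3664
= 0.3840

0.3840


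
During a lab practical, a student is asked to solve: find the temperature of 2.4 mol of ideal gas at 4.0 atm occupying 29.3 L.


PV = nRT  (R = 0.08206 L·atm/(mol·K))
T = PV/(nR) = 4.0×29.3/(2.4×0.08206)
= 117.20/0.196944
= 595.09 K

595.09 K


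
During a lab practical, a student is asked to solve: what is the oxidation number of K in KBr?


Group 1 metal: +1
Oxidation number: +1

+1


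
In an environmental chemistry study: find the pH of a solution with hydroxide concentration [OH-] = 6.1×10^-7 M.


pOH = -log10([OH-]) = -log10(6.1×10^-7)
= 7 - log10(6.1) = 6.21
pH = 14 - pOH = 14 - 6.21 = 7.79

7.79


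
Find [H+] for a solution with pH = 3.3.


[H+] = 10^(-pH) = 10^(-3.3)
= 5.01×10^-4 M

5.01×10^-4 M


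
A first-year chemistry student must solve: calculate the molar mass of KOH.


M(KOH) = 1×39.1 + 1×16.0 + 1×1.008
= 39.1 + 16.0 + 1.01
= 56.11 g/mol

56.11 g/mol


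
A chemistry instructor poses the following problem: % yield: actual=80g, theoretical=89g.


% yield = actual/theoretical × 100
= 80/89 × 100
= 89.89%

89.89%


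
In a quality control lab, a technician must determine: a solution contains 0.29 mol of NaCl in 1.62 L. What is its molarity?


M = n/V = 0.29/1.62 = 0.179 mol/L

0.179 M


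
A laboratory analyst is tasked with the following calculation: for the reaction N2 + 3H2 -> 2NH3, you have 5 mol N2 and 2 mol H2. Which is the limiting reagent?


Mole ratio available / coefficient:
  N2: 5/1 = 5.000
  H2: 2/3 = 0.667
Smaller ratio is limiting.

H2


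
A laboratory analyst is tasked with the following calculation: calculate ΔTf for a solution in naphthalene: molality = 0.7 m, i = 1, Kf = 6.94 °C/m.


ΔTf = Kf × m × i
= 6.94 × 0.7 × 1
= 4.858 °C

4.858 °C
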